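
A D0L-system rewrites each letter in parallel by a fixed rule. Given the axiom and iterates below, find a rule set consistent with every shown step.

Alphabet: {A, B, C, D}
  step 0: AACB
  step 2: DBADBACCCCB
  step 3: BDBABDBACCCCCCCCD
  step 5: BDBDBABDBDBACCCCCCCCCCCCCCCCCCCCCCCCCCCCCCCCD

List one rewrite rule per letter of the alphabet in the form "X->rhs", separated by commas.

A->BA, B->D, C->CC, D->B

  step 2 ⇒ step 3: DBADBACCCCB ⇒ B·D·BA·B·D·BA·CC·CC·CC·CC·D
    A ↦ BA
    B ↦ D
    C ↦ CC
    D ↦ B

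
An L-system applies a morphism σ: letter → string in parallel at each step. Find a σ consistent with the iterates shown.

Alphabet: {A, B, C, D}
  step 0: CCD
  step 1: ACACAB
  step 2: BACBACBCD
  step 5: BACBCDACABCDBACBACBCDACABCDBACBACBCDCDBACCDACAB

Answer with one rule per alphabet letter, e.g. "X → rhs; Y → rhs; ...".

A->B, B->CD, C->AC, D->AB

  step 1 ⇒ step 2: ACACAB ⇒ B·AC·B·AC·B·CD
    A ↦ B
    B ↦ CD
    C ↦ AC
  step 0 ⇒ step 1: CCD ⇒ AC·AC·AB
    D ↦ AB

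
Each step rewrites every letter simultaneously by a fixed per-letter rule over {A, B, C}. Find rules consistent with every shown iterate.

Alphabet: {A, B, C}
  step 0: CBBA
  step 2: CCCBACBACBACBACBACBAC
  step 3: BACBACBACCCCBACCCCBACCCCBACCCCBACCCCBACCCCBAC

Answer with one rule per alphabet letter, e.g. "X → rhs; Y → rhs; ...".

A->C, B->CC, C->BAC

  step 2 ⇒ step 3: CCCBACBACBACBACBACBAC ⇒ BAC·BAC·BAC·CC·C·BAC·CC·C·BAC·CC·C·BAC·CC·C·BAC·CC·C·BAC·CC·C·BAC
    A ↦ C
    B ↦ CC
    C ↦ BAC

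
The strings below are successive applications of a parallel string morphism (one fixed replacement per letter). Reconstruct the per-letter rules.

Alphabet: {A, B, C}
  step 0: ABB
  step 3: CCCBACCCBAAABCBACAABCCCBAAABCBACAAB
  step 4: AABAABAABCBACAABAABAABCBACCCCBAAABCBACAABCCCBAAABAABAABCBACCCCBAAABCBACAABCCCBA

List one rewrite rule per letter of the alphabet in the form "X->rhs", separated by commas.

A->C, B->CBA, C->AAB

  step 3 ⇒ step 4: CCCBACCCBAAABCBACAABCCCBAAABCBACAAB ⇒ AAB·AAB·AAB·CBA·C·AAB·AAB·AAB·CBA·C·C·C·CBA·AAB·CBA·C·AAB·C·C·CBA·AAB·AAB·AAB·CBA·C·C·C·CBA·AAB·CBA·C·AAB·C·C·CBA
    A ↦ C
    B ↦ CBA
    C ↦ AAB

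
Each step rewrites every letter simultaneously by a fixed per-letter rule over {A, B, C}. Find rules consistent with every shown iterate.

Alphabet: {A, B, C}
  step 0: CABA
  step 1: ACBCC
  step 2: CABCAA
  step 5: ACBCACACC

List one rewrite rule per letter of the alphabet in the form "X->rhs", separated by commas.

A->C, B->BC, C->A

  step 1 ⇒ step 2: ACBCC ⇒ C·A·BC·A·A
    A ↦ C
    B ↦ BC
    C ↦ A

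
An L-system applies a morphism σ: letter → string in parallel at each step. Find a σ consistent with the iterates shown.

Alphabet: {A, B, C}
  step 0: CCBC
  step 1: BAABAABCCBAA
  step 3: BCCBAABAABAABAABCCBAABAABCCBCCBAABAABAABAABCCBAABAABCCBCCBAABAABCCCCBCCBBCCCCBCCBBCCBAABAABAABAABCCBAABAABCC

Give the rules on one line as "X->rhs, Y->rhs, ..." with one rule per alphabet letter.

A->CCB, B->BCC, C->BAA

  step 0 ⇒ step 1: CCBC ⇒ BAA·BAA·BCC·BAA
    B ↦ BCC
    C ↦ BAA
    A ↦ CCB  (constrained at step 1)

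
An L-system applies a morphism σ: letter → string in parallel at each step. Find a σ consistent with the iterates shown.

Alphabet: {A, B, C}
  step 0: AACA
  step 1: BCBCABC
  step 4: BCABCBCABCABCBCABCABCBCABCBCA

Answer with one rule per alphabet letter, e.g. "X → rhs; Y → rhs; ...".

  step 0 ⇒ step 1: AACA ⇒ BC·BC·A·BC
    A ↦ BC
    C ↦ A
    B ↦ BC  (constrained at step 1)

A->BC, B->BC, C->A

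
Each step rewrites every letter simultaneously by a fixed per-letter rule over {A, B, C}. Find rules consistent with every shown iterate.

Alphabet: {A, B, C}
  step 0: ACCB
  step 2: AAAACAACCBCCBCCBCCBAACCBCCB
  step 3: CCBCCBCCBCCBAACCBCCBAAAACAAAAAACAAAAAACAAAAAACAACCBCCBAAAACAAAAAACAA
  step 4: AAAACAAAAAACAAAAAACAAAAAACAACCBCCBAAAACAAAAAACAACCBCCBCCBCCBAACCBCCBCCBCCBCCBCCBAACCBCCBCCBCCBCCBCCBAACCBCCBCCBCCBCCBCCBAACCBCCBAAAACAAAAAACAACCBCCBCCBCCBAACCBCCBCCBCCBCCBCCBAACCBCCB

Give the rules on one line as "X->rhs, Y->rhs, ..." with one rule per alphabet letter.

  step 3 ⇒ step 4: CCBCCBCCBCCBAACCBCCBAAAACAAAAAACAAAAAACAAAAAACAACCBCCBAAAACAAAAAACAA ⇒ AA·AA·CAA·AA·AA·CAA·AA·AA·CAA·AA·AA·CAA·CCB·CCB·AA·AA·CAA·AA·AA·CAA·CCB·CCB·CCB·CCB·AA·CCB·CCB·CCB·CCB·CCB·CCB·AA·CCB·CCB·CCB·CCB·CCB·CCB·AA·CCB·CCB·CCB·CCB·CCB·CCB·AA·CCB·CCB·AA·AA·CAA·AA·AA·CAA·CCB·CCB·CCB·CCB·AA·CCB·CCB·CCB·CCB·CCB·CCB·AA·CCB·CCB
    A ↦ CCB
    B ↦ CAA
    C ↦ AA

A->CCB, B->CAA, C->AA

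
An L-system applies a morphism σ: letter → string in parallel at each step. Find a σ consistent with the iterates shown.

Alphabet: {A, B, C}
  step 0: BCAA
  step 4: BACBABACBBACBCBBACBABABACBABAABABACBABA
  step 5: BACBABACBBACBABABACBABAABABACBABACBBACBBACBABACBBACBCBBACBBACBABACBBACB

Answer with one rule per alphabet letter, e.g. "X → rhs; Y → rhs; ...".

  step 4 ⇒ step 5: BACBABACBBACBCBBACBABABACBABAABABACBABA ⇒ BA·CB·A·BA·CB·BA·CB·A·BA·BA·CB·A·BA·A·BA·BA·CB·A·BA·CB·BA·CB·BA·CB·A·BA·CB·BA·CB·CB·BA·CB·BA·CB·A·BA·CB·BA·CB
    A ↦ CB
    B ↦ BA
    C ↦ A

A->CB, B->BA, C->A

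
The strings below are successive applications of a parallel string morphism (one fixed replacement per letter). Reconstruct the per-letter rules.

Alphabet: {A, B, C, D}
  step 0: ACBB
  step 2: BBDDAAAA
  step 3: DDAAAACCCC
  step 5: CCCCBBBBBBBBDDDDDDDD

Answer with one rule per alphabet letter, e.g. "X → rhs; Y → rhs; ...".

A->C, B->D, C->BB, D->AA

  step 2 ⇒ step 3: BBDDAAAA ⇒ D·D·AA·AA·C·C·C·C
    A ↦ C
    B ↦ D
    D ↦ AA
    C ↦ BB  (constrained at step 0)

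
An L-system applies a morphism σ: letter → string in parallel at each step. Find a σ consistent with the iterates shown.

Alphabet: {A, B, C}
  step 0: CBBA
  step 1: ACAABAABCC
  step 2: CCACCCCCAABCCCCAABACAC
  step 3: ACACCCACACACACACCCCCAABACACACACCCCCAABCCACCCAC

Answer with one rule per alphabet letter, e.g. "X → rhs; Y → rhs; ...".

  step 2 ⇒ step 3: CCACCCCCAABCCCCAABACAC ⇒ AC·AC·CC·AC·AC·AC·AC·AC·CC·CC·AAB·AC·AC·AC·AC·CC·CC·AAB·CC·AC·CC·AC
    A ↦ CC
    B ↦ AAB
    C ↦ AC

A->CC, B->AAB, C->AC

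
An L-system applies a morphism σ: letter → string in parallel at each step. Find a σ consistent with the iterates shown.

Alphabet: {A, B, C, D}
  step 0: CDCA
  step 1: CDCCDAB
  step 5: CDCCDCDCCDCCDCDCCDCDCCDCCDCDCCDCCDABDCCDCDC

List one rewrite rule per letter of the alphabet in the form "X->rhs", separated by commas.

  step 0 ⇒ step 1: CDCA ⇒ CD·C·CD·AB
    A ↦ AB
    C ↦ CD
    D ↦ C
    B ↦ D  (constrained at step 1)

A->AB, B->D, C->CD, D->C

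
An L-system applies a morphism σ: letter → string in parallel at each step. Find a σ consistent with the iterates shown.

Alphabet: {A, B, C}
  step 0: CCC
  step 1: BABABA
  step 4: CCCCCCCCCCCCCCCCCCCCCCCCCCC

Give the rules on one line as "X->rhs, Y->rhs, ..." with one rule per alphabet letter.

A->C, B->CC, C->BA

  step 0 ⇒ step 1: CCC ⇒ BA·BA·BA
    C ↦ BA
    A ↦ C  (constrained at step 1)
    B ↦ CC  (constrained at step 1)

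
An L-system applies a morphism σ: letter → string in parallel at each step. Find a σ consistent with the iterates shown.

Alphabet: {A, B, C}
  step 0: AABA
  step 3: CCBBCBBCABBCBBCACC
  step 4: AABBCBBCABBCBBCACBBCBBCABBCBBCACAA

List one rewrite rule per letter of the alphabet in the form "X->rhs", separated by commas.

A->C, B->BBC, C->A

  step 3 ⇒ step 4: CCBBCBBCABBCBBCACC ⇒ A·A·BBC·BBC·A·BBC·BBC·A·C·BBC·BBC·A·BBC·BBC·A·C·A·A
    A ↦ C
    B ↦ BBC
    C ↦ A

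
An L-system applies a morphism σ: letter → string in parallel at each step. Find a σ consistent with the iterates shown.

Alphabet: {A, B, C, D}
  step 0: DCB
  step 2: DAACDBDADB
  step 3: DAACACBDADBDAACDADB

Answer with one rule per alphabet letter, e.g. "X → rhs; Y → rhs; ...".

A->AC, B->DB, C->B, D->DA

  step 2 ⇒ step 3: DAACDBDADB ⇒ DA·AC·AC·B·DA·DB·DA·AC·DA·DB
    A ↦ AC
    B ↦ DB
    C ↦ B
    D ↦ DA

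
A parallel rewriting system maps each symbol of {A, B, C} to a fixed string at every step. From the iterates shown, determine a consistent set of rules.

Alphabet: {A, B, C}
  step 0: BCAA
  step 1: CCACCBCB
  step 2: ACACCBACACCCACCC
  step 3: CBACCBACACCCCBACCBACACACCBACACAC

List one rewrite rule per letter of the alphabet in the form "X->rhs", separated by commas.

A->CB, B->CC, C->AC

  step 2 ⇒ step 3: ACACCBACACCCACCC ⇒ CB·AC·CB·AC·AC·CC·CB·AC·CB·AC·AC·AC·CB·AC·AC·AC
    A ↦ CB
    B ↦ CC
    C ↦ AC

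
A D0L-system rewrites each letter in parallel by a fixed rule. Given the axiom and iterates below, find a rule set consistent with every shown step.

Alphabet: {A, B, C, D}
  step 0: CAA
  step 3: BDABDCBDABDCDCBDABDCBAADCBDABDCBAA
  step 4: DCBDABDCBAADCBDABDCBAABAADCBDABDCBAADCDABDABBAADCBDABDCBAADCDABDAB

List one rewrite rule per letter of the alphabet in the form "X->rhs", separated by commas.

  step 3 ⇒ step 4: BDABDCBDABDCDCBDABDCBAADCBDABDCBAA ⇒ DC·B·DAB·DC·B·AA·DC·B·DAB·DC·B·AA·B·AA·DC·B·DAB·DC·B·AA·DC·DAB·DAB·B·AA·DC·B·DAB·DC·B·AA·DC·DAB·DAB
    A ↦ DAB
    B ↦ DC
    C ↦ AA
    D ↦ B

A->DAB, B->DC, C->AA, D->B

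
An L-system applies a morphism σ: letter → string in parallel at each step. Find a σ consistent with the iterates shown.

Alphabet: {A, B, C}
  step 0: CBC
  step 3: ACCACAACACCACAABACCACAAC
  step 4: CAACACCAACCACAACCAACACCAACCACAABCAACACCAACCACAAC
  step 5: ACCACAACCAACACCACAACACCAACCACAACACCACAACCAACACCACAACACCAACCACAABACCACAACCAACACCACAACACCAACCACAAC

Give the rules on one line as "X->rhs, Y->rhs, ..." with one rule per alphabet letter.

A->CA, B->AB, C->AC

  step 4 ⇒ step 5: CAACACCAACCACAACCAACACCAACCACAABCAACACCAACCACAAC ⇒ AC·CA·CA·AC·CA·AC·AC·CA·CA·AC·AC·CA·AC·CA·CA·AC·AC·CA·CA·AC·CA·AC·AC·CA·CA·AC·AC·CA·AC·CA·CA·AB·AC·CA·CA·AC·CA·AC·AC·CA·CA·AC·AC·CA·AC·CA·CA·AC
    A ↦ CA
    B ↦ AB
    C ↦ AC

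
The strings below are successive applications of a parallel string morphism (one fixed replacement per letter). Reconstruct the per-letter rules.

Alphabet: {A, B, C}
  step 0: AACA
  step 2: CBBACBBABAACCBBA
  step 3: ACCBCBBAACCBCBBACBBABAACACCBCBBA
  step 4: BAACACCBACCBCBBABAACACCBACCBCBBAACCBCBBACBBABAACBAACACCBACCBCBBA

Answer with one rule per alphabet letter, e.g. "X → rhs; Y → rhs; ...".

  step 3 ⇒ step 4: ACCBCBBAACCBCBBACBBABAACACCBCBBA ⇒ BA·AC·AC·CB·AC·CB·CB·BA·BA·AC·AC·CB·AC·CB·CB·BA·AC·CB·CB·BA·CB·BA·BA·AC·BA·AC·AC·CB·AC·CB·CB·BA
    A ↦ BA
    B ↦ CB
    C ↦ AC

A->BA, B->CB, C->AC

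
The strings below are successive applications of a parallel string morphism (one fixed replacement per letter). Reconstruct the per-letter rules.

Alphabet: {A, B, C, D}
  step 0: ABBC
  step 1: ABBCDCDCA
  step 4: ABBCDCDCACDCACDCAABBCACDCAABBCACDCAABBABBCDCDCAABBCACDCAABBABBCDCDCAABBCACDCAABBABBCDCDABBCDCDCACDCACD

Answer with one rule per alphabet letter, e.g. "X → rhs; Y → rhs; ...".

  step 0 ⇒ step 1: ABBC ⇒ ABB·CD·CD·CA
    A ↦ ABB
    B ↦ CD
    C ↦ CA
    D ↦ CD  (constrained at step 1)

A->ABB, B->CD, C->CA, D->CD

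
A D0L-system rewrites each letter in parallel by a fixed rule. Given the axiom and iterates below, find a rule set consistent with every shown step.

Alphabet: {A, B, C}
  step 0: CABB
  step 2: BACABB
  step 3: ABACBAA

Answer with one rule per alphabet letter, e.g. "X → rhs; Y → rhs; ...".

A->B, B->A, C->AC

  step 2 ⇒ step 3: BACABB ⇒ A·B·AC·B·A·A
    A ↦ B
    B ↦ A
    C ↦ AC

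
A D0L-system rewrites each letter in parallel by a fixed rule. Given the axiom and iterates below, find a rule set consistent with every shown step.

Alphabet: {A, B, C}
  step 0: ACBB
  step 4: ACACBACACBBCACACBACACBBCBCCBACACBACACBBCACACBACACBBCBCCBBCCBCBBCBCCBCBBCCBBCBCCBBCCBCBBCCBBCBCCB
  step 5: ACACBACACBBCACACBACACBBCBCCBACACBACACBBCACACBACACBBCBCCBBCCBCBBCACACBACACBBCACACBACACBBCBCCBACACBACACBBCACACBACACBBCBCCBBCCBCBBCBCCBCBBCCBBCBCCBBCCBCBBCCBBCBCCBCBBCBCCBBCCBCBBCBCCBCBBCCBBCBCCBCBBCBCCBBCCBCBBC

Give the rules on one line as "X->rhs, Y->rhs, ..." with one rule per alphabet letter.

A->ACA, B->BC, C->CB

  step 4 ⇒ step 5: ACACBACACBBCACACBACACBBCBCCBACACBACACBBCACACBACACBBCBCCBBCCBCBBCBCCBCBBCCBBCBCCBBCCBCBBCCBBCBCCB ⇒ ACA·CB·ACA·CB·BC·ACA·CB·ACA·CB·BC·BC·CB·ACA·CB·ACA·CB·BC·ACA·CB·ACA·CB·BC·BC·CB·BC·CB·CB·BC·ACA·CB·ACA·CB·BC·ACA·CB·ACA·CB·BC·BC·CB·ACA·CB·ACA·CB·BC·ACA·CB·ACA·CB·BC·BC·CB·BC·CB·CB·BC·BC·CB·CB·BC·CB·BC·BC·CB·BC·CB·CB·BC·CB·BC·BC·CB·CB·BC·BC·CB·BC·CB·CB·BC·BC·CB·CB·BC·CB·BC·BC·CB·CB·BC·BC·CB·BC·CB·CB·BC
    A ↦ ACA
    B ↦ BC
    C ↦ CB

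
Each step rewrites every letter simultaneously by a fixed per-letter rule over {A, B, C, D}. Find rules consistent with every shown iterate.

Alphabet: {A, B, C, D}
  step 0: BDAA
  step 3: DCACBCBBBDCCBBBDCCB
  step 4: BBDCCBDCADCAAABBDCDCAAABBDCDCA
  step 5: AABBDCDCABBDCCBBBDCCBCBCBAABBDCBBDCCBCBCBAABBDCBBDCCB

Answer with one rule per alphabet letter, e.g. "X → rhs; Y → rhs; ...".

  step 4 ⇒ step 5: BBDCCBDCADCAAABBDCDCAAABBDCDCA ⇒ A·A·BB·DC·DC·A·BB·DC·CB·BB·DC·CB·CB·CB·A·A·BB·DC·BB·DC·CB·CB·CB·A·A·BB·DC·BB·DC·CB
    A ↦ CB
    B ↦ A
    C ↦ DC
    D ↦ BB

A->CB, B->A, C->DC, D->BB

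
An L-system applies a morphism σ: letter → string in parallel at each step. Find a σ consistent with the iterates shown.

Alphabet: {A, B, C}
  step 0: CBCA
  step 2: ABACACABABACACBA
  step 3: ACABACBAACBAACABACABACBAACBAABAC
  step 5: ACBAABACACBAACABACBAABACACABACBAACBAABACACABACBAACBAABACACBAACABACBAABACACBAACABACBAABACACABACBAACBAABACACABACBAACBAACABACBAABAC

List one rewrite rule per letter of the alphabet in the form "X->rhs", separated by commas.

A->AC, B->AB, C->BA

  step 2 ⇒ step 3: ABACACABABACACBA ⇒ AC·AB·AC·BA·AC·BA·AC·AB·AC·AB·AC·BA·AC·BA·AB·AC
    A ↦ AC
    B ↦ AB
    C ↦ BA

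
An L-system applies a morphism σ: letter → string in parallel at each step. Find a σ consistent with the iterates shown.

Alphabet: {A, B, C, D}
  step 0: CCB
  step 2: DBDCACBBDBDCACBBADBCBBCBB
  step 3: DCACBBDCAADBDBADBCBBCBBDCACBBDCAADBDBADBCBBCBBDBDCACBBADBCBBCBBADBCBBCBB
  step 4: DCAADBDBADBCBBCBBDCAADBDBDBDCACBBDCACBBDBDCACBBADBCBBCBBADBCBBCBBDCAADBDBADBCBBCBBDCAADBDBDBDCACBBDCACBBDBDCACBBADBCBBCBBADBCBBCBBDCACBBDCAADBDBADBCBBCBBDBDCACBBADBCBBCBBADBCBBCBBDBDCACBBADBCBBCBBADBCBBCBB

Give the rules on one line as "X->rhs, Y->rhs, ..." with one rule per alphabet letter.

A->DB, B->CBB, C->ADB, D->DCA

  step 3 ⇒ step 4: DCACBBDCAADBDBADBCBBCBBDCACBBDCAADBDBADBCBBCBBDBDCACBBADBCBBCBBADBCBBCBB ⇒ DCA·ADB·DB·ADB·CBB·CBB·DCA·ADB·DB·DB·DCA·CBB·DCA·CBB·DB·DCA·CBB·ADB·CBB·CBB·ADB·CBB·CBB·DCA·ADB·DB·ADB·CBB·CBB·DCA·ADB·DB·DB·DCA·CBB·DCA·CBB·DB·DCA·CBB·ADB·CBB·CBB·ADB·CBB·CBB·DCA·CBB·DCA·ADB·DB·ADB·CBB·CBB·DB·DCA·CBB·ADB·CBB·CBB·ADB·CBB·CBB·DB·DCA·CBB·ADB·CBB·CBB·ADB·CBB·CBB
    A ↦ DB
    B ↦ CBB
    C ↦ ADB
    D ↦ DCA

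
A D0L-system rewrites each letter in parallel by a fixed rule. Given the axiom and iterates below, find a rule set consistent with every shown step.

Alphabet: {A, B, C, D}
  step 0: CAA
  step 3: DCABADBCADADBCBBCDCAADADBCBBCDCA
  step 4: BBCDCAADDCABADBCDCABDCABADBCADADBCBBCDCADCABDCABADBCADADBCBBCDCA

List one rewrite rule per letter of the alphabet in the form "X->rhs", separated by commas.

  step 3 ⇒ step 4: DCABADBCADADBCBBCDCAADADBCBBCDCA ⇒ B·BC·DCA·AD·DCA·B·AD·BC·DCA·B·DCA·B·AD·BC·AD·AD·BC·B·BC·DCA·DCA·B·DCA·B·AD·BC·AD·AD·BC·B·BC·DCA
    A ↦ DCA
    B ↦ AD
    C ↦ BC
    D ↦ B

A->DCA, B->AD, C->BC, D->B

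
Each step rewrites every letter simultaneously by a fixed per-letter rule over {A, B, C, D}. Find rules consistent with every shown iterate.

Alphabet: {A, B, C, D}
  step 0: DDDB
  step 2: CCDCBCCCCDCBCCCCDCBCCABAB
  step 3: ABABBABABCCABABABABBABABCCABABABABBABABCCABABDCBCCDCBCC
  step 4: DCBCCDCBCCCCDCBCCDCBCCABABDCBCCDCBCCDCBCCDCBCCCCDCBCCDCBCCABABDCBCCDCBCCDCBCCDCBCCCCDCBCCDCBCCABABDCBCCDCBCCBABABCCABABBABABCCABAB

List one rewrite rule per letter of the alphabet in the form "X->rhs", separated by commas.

  step 3 ⇒ step 4: ABABBABABCCABABABABBABABCCABABABABBABABCCABABDCBCCDCBCC ⇒ DCB·CC·DCB·CC·CC·DCB·CC·DCB·CC·AB·AB·DCB·CC·DCB·CC·DCB·CC·DCB·CC·CC·DCB·CC·DCB·CC·AB·AB·DCB·CC·DCB·CC·DCB·CC·DCB·CC·CC·DCB·CC·DCB·CC·AB·AB·DCB·CC·DCB·CC·BAB·AB·CC·AB·AB·BAB·AB·CC·AB·AB
    A ↦ DCB
    B ↦ CC
    C ↦ AB
    D ↦ BAB

A->DCB, B->CC, C->AB, D->BAB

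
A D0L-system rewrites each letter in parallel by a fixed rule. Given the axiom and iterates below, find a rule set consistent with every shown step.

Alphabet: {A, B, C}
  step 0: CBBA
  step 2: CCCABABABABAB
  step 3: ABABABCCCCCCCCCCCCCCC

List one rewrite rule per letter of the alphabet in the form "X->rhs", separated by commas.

  step 2 ⇒ step 3: CCCABABABABAB ⇒ AB·AB·AB·C·CC·C·CC·C·CC·C·CC·C·CC
    A ↦ C
    B ↦ CC
    C ↦ AB

A->C, B->CC, C->AB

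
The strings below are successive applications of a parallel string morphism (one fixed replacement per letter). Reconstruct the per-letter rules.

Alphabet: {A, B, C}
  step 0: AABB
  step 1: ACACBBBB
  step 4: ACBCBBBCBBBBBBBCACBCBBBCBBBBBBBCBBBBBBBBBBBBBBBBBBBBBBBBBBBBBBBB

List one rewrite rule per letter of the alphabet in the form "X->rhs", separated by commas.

  step 0 ⇒ step 1: AABB ⇒ AC·AC·BB·BB
    A ↦ AC
    B ↦ BB
    C ↦ BC  (constrained at step 1)

A->AC, B->BB, C->BC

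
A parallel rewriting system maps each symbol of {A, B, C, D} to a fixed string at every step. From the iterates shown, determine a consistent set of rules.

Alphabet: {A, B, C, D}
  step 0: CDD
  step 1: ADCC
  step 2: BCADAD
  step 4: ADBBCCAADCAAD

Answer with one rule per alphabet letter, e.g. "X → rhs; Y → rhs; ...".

A->B, B->CA, C->AD, D->C

  step 1 ⇒ step 2: ADCC ⇒ B·C·AD·AD
    A ↦ B
    C ↦ AD
    D ↦ C
    B ↦ CA  (constrained at step 2)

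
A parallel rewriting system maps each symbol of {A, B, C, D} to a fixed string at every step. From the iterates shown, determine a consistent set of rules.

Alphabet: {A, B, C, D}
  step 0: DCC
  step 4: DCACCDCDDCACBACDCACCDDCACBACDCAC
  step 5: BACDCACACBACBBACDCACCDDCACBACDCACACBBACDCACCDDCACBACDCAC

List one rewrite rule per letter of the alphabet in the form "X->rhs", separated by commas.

A->DC, B->CD, C->AC, D->B

  step 4 ⇒ step 5: DCACCDCDDCACBACDCACCDDCACBACDCAC ⇒ B·AC·DC·AC·AC·B·AC·B·B·AC·DC·AC·CD·DC·AC·B·AC·DC·AC·AC·B·B·AC·DC·AC·CD·DC·AC·B·AC·DC·AC
    A ↦ DC
    B ↦ CD
    C ↦ AC
    D ↦ B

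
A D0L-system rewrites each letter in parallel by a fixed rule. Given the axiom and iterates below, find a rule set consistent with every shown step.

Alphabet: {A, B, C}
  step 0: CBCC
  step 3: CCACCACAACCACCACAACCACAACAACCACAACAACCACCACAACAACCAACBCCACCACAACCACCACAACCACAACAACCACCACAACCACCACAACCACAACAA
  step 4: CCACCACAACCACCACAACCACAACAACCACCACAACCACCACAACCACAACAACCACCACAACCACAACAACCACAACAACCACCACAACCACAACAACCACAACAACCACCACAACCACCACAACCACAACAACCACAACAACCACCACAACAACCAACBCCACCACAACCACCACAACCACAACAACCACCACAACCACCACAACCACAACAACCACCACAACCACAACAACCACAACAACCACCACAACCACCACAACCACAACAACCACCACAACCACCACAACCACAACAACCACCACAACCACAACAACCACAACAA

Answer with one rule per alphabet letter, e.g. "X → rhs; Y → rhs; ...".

A->CAA, B->ACB, C->CCA

  step 3 ⇒ step 4: CCACCACAACCACCACAACCACAACAACCACAACAACCACCACAACAACCAACBCCACCACAACCACCACAACCACAACAACCACCACAACCACCACAACCACAACAA ⇒ CCA·CCA·CAA·CCA·CCA·CAA·CCA·CAA·CAA·CCA·CCA·CAA·CCA·CCA·CAA·CCA·CAA·CAA·CCA·CCA·CAA·CCA·CAA·CAA·CCA·CAA·CAA·CCA·CCA·CAA·CCA·CAA·CAA·CCA·CAA·CAA·CCA·CCA·CAA·CCA·CCA·CAA·CCA·CAA·CAA·CCA·CAA·CAA·CCA·CCA·CAA·CAA·CCA·ACB·CCA·CCA·CAA·CCA·CCA·CAA·CCA·CAA·CAA·CCA·CCA·CAA·CCA·CCA·CAA·CCA·CAA·CAA·CCA·CCA·CAA·CCA·CAA·CAA·CCA·CAA·CAA·CCA·CCA·CAA·CCA·CCA·CAA·CCA·CAA·CAA·CCA·CCA·CAA·CCA·CCA·CAA·CCA·CAA·CAA·CCA·CCA·CAA·CCA·CAA·CAA·CCA·CAA·CAA
    A ↦ CAA
    B ↦ ACB
    C ↦ CCA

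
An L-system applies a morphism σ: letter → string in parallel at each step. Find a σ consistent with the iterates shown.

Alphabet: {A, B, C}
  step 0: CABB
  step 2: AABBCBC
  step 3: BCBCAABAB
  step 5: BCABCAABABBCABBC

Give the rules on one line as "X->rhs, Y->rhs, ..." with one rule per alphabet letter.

A->BC, B->A, C->B

  step 2 ⇒ step 3: AABBCBC ⇒ BC·BC·A·A·B·A·B
    A ↦ BC
    B ↦ A
    C ↦ B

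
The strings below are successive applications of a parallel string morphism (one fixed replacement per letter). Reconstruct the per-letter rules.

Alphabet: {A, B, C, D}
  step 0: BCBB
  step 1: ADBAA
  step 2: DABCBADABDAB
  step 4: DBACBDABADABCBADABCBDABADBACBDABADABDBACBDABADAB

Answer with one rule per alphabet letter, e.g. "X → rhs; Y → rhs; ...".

  step 1 ⇒ step 2: ADBAA ⇒ DAB·CB·A·DAB·DAB
    A ↦ DAB
    B ↦ A
    D ↦ CB
  step 0 ⇒ step 1: BCBB ⇒ A·DB·A·A
    C ↦ DB

A->DAB, B->A, C->DB, D->CB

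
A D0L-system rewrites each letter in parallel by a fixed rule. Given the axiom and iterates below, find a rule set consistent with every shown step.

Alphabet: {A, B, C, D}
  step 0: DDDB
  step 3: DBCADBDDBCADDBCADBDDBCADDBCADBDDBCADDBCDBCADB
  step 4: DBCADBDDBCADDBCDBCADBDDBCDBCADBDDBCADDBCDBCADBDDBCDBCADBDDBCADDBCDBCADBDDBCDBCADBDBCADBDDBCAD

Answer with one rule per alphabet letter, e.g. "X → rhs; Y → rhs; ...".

A->D, B->AD, C->B, D->DBC

  step 3 ⇒ step 4: DBCADBDDBCADDBCADBDDBCADDBCADBDDBCADDBCDBCADB ⇒ DBC·AD·B·D·DBC·AD·DBC·DBC·AD·B·D·DBC·DBC·AD·B·D·DBC·AD·DBC·DBC·AD·B·D·DBC·DBC·AD·B·D·DBC·AD·DBC·DBC·AD·B·D·DBC·DBC·AD·B·DBC·AD·B·D·DBC·AD
    A ↦ D
    B ↦ AD
    C ↦ B
    D ↦ DBC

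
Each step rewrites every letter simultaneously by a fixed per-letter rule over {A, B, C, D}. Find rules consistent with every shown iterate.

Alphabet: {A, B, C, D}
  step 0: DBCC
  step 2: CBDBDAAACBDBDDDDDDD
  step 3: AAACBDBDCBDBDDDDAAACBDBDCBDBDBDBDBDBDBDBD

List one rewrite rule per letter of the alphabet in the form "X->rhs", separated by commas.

  step 2 ⇒ step 3: CBDBDAAACBDBDDDDDDD ⇒ AAA·CBD·BD·CBD·BD·D·D·D·AAA·CBD·BD·CBD·BD·BD·BD·BD·BD·BD·BD
    A ↦ D
    B ↦ CBD
    C ↦ AAA
    D ↦ BD

A->D, B->CBD, C->AAA, D->BD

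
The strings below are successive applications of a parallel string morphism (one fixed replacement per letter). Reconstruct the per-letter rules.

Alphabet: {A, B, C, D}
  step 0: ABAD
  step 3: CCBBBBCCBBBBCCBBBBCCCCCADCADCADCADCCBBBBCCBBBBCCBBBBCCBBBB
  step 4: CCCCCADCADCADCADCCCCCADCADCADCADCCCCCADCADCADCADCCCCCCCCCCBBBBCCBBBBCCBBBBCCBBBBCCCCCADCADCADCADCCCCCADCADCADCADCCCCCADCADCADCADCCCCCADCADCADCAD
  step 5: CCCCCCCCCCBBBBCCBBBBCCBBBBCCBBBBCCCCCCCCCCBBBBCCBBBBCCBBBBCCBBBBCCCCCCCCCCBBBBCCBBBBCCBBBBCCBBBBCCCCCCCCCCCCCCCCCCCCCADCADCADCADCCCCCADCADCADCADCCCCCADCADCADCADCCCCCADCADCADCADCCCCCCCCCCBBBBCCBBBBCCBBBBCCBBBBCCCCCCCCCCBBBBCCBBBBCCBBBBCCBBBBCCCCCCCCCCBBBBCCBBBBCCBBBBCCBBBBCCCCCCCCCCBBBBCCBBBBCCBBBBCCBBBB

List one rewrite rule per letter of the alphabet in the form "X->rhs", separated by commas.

  step 4 ⇒ step 5: CCCCCADCADCADCADCCCCCADCADCADCADCCCCCADCADCADCADCCCCCCCCCCBBBBCCBBBBCCBBBBCCBBBBCCCCCADCADCADCADCCCCCADCADCADCADCCCCCADCADCADCADCCCCCADCADCADCAD ⇒ CC·CC·CC·CC·CC·BBB·B·CC·BBB·B·CC·BBB·B·CC·BBB·B·CC·CC·CC·CC·CC·BBB·B·CC·BBB·B·CC·BBB·B·CC·BBB·B·CC·CC·CC·CC·CC·BBB·B·CC·BBB·B·CC·BBB·B·CC·BBB·B·CC·CC·CC·CC·CC·CC·CC·CC·CC·CC·CAD·CAD·CAD·CAD·CC·CC·CAD·CAD·CAD·CAD·CC·CC·CAD·CAD·CAD·CAD·CC·CC·CAD·CAD·CAD·CAD·CC·CC·CC·CC·CC·BBB·B·CC·BBB·B·CC·BBB·B·CC·BBB·B·CC·CC·CC·CC·CC·BBB·B·CC·BBB·B·CC·BBB·B·CC·BBB·B·CC·CC·CC·CC·CC·BBB·B·CC·BBB·B·CC·BBB·B·CC·BBB·B·CC·CC·CC·CC·CC·BBB·B·CC·BBB·B·CC·BBB·B·CC·BBB·B
    A ↦ BBB
    B ↦ CAD
    C ↦ CC
    D ↦ B

A->BBB, B->CAD, C->CC, D->B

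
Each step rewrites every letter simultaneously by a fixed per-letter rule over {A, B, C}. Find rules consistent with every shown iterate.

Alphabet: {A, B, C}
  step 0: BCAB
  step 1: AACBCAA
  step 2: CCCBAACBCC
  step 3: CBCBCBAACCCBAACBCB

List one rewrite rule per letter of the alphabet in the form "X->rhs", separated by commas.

  step 2 ⇒ step 3: CCCBAACBCC ⇒ CB·CB·CB·AA·C·C·CB·AA·CB·CB
    A ↦ C
    B ↦ AA
    C ↦ CB

A->C, B->AA, C->CB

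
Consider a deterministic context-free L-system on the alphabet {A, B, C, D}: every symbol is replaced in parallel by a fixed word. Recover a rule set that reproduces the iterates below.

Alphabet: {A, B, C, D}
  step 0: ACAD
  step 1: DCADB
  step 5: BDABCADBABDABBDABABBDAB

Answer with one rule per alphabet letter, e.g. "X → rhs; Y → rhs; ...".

  step 0 ⇒ step 1: ACAD ⇒ D·CA·D·B
    A ↦ D
    C ↦ CA
    D ↦ B
    B ↦ AB  (constrained at step 1)

A->D, B->AB, C->CA, D->B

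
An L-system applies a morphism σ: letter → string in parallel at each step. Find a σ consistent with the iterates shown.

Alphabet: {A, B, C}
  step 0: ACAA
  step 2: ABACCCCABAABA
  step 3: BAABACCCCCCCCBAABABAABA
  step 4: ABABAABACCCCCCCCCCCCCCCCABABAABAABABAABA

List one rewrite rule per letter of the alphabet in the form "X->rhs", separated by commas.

  step 3 ⇒ step 4: BAABACCCCCCCCBAABABAABA ⇒ A·BA·BA·A·BA·CC·CC·CC·CC·CC·CC·CC·CC·A·BA·BA·A·BA·A·BA·BA·A·BA
    A ↦ BA
    B ↦ A
    C ↦ CC

A->BA, B->A, C->CC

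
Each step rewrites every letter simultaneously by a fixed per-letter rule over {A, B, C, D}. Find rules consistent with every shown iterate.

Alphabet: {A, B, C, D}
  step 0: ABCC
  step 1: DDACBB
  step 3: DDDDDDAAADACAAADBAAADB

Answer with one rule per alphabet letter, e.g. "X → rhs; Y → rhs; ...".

A->D, B->DAC, C->B, D->AAA

  step 0 ⇒ step 1: ABCC ⇒ D·DAC·B·B
    A ↦ D
    B ↦ DAC
    C ↦ B
    D ↦ AAA  (constrained at step 1)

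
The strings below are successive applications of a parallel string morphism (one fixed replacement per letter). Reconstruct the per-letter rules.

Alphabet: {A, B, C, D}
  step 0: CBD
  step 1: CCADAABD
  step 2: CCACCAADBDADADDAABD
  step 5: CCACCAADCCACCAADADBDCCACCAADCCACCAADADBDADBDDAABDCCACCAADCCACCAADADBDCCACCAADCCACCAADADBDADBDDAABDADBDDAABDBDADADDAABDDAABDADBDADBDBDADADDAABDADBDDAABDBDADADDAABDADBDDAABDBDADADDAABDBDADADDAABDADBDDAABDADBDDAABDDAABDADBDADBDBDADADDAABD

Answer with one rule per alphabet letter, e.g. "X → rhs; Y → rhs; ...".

A->AD, B->DAA, C->CCA, D->BD

  step 1 ⇒ step 2: CCADAABD ⇒ CCA·CCA·AD·BD·AD·AD·DAA·BD
    A ↦ AD
    B ↦ DAA
    C ↦ CCA
    D ↦ BD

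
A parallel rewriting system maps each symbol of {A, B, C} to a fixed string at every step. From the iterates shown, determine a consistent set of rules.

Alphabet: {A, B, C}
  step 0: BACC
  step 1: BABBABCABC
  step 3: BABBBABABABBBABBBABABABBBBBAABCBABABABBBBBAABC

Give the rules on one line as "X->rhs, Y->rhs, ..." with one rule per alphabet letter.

  step 0 ⇒ step 1: BACC ⇒ BA·BB·ABC·ABC
    A ↦ BB
    B ↦ BA
    C ↦ ABC

A->BB, B->BA, C->ABC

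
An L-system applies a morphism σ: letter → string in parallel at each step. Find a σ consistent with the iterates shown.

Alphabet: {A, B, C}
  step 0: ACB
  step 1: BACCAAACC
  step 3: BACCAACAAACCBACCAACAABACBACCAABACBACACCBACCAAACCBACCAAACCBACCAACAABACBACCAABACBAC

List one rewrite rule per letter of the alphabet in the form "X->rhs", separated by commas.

  step 0 ⇒ step 1: ACB ⇒ BAC·CAA·ACC
    A ↦ BAC
    B ↦ ACC
    C ↦ CAA

A->BAC, B->ACC, C->CAA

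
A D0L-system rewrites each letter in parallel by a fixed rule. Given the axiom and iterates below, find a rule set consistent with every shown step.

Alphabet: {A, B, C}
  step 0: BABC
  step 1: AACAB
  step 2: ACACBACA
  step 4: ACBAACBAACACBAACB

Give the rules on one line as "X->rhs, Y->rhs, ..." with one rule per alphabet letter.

  step 1 ⇒ step 2: AACAB ⇒ AC·AC·B·AC·A
    A ↦ AC
    B ↦ A
    C ↦ B

A->AC, B->A, C->B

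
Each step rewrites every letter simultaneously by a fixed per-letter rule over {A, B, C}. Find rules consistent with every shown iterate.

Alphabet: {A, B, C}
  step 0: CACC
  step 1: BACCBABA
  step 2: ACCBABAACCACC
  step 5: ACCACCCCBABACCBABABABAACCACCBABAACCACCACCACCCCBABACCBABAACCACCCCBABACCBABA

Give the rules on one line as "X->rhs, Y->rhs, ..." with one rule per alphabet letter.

  step 1 ⇒ step 2: BACCBABA ⇒ A·CC·BA·BA·A·CC·A·CC
    A ↦ CC
    B ↦ A
    C ↦ BA

A->CC, B->A, C->BA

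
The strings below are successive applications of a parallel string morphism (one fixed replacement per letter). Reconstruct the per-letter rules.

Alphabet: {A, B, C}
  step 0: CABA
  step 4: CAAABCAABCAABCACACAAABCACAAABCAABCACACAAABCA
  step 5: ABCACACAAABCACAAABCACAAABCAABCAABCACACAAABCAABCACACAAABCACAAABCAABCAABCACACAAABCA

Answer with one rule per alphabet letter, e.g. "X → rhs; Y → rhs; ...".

A->CA, B->A, C->AB

  step 4 ⇒ step 5: CAAABCAABCAABCACACAAABCACAAABCAABCACACAAABCA ⇒ AB·CA·CA·CA·A·AB·CA·CA·A·AB·CA·CA·A·AB·CA·AB·CA·AB·CA·CA·CA·A·AB·CA·AB·CA·CA·CA·A·AB·CA·CA·A·AB·CA·AB·CA·AB·CA·CA·CA·A·AB·CA
    A ↦ CA
    B ↦ A
    C ↦ AB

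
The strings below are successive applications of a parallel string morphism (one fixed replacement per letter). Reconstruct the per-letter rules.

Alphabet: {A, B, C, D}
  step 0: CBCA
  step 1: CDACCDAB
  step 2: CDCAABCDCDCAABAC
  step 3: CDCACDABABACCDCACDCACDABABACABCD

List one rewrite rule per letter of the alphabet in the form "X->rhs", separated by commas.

  step 2 ⇒ step 3: CDCAABCDCDCAABAC ⇒ CD·CA·CD·AB·AB·AC·CD·CA·CD·CA·CD·AB·AB·AC·AB·CD
    A ↦ AB
    B ↦ AC
    C ↦ CD
    D ↦ CA

A->AB, B->AC, C->CD, D->CA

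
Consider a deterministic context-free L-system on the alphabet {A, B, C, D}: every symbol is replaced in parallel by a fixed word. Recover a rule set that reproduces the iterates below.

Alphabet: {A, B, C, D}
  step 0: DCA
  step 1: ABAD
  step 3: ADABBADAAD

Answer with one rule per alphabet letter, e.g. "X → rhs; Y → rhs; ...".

A->AD, B->CC, C->B, D->A

  step 0 ⇒ step 1: DCA ⇒ A·B·AD
    A ↦ AD
    C ↦ B
    D ↦ A
    B ↦ CC  (constrained at step 1)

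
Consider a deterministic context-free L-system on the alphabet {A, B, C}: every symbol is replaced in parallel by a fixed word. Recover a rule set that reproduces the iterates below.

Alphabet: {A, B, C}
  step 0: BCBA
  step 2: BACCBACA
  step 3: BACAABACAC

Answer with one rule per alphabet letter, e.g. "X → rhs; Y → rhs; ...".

A->C, B->BA, C->A

  step 2 ⇒ step 3: BACCBACA ⇒ BA·C·A·A·BA·C·A·C
    A ↦ C
    B ↦ BA
    C ↦ A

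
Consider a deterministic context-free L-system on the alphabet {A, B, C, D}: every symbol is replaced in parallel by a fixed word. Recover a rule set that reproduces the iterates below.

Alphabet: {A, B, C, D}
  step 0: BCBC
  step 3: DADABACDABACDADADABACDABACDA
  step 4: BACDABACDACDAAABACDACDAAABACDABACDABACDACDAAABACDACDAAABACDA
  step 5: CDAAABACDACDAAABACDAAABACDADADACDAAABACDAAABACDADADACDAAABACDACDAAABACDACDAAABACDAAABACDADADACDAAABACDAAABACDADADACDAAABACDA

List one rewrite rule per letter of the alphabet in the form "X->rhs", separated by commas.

A->DA, B->C, C->AA, D->BAC

  step 4 ⇒ step 5: BACDABACDACDAAABACDACDAAABACDABACDABACDACDAAABACDACDAAABACDA ⇒ C·DA·AA·BAC·DA·C·DA·AA·BAC·DA·AA·BAC·DA·DA·DA·C·DA·AA·BAC·DA·AA·BAC·DA·DA·DA·C·DA·AA·BAC·DA·C·DA·AA·BAC·DA·C·DA·AA·BAC·DA·AA·BAC·DA·DA·DA·C·DA·AA·BAC·DA·AA·BAC·DA·DA·DA·C·DA·AA·BAC·DA
    A ↦ DA
    B ↦ C
    C ↦ AA
    D ↦ BAC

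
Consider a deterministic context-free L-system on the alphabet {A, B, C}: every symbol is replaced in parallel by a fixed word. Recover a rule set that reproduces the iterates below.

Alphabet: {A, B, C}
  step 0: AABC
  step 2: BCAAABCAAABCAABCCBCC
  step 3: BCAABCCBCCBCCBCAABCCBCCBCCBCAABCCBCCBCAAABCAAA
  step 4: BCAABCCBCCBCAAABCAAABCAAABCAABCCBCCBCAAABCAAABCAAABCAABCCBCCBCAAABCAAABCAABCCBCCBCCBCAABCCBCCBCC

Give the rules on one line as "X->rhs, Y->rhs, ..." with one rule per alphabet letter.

  step 3 ⇒ step 4: BCAABCCBCCBCCBCAABCCBCCBCCBCAABCCBCCBCAAABCAAA ⇒ BCA·A·BCC·BCC·BCA·A·A·BCA·A·A·BCA·A·A·BCA·A·BCC·BCC·BCA·A·A·BCA·A·A·BCA·A·A·BCA·A·BCC·BCC·BCA·A·A·BCA·A·A·BCA·A·BCC·BCC·BCC·BCA·A·BCC·BCC·BCC
    A ↦ BCC
    B ↦ BCA
    C ↦ A

A->BCC, B->BCA, C->A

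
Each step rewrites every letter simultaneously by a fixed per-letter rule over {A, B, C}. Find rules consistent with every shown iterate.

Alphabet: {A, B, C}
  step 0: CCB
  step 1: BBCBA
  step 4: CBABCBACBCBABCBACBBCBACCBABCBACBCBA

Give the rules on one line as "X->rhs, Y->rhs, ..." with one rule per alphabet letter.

A->C, B->CBA, C->B

  step 0 ⇒ step 1: CCB ⇒ B·B·CBA
    B ↦ CBA
    C ↦ B
    A ↦ C  (constrained at step 1)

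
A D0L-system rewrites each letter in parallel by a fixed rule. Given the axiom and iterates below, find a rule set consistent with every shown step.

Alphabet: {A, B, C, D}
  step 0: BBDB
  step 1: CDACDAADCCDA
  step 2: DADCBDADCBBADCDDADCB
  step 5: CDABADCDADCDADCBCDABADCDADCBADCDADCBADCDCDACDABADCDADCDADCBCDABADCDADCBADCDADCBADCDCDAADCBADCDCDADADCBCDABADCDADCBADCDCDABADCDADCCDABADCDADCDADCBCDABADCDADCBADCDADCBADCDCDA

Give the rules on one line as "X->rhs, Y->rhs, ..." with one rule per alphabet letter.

A->B, B->CDA, C->D, D->ADC

  step 1 ⇒ step 2: CDACDAADCCDA ⇒ D·ADC·B·D·ADC·B·B·ADC·D·D·ADC·B
    A ↦ B
    C ↦ D
    D ↦ ADC
  step 0 ⇒ step 1: BBDB ⇒ CDA·CDA·ADC·CDA
    B ↦ CDA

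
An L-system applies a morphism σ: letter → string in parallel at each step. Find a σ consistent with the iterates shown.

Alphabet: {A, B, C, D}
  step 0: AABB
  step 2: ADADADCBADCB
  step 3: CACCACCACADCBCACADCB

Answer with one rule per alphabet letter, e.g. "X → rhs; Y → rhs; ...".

A->C, B->CB, C->AD, D->AC

  step 2 ⇒ step 3: ADADADCBADCB ⇒ C·AC·C·AC·C·AC·AD·CB·C·AC·AD·CB
    A ↦ C
    B ↦ CB
    C ↦ AD
    D ↦ AC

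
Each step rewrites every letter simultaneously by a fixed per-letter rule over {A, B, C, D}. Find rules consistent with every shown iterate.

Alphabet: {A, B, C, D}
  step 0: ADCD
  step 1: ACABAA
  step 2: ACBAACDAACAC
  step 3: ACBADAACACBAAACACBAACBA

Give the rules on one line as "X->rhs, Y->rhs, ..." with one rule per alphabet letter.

  step 2 ⇒ step 3: ACBAACDAACAC ⇒ AC·BA·DA·AC·AC·BA·A·AC·AC·BA·AC·BA
    A ↦ AC
    B ↦ DA
    C ↦ BA
    D ↦ A

A->AC, B->DA, C->BA, D->A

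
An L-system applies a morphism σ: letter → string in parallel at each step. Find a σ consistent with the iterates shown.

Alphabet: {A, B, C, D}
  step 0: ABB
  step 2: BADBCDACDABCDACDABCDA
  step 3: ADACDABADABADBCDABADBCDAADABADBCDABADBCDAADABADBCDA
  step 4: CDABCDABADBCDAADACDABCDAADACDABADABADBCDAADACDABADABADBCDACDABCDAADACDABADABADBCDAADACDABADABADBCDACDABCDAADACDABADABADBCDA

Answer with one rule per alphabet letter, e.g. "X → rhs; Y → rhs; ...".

  step 3 ⇒ step 4: ADACDABADABADBCDABADBCDAADABADBCDABADBCDAADABADBCDA ⇒ CDA·B·CDA·BAD·B·CDA·ADA·CDA·B·CDA·ADA·CDA·B·ADA·BAD·B·CDA·ADA·CDA·B·ADA·BAD·B·CDA·CDA·B·CDA·ADA·CDA·B·ADA·BAD·B·CDA·ADA·CDA·B·ADA·BAD·B·CDA·CDA·B·CDA·ADA·CDA·B·ADA·BAD·B·CDA
    A ↦ CDA
    B ↦ ADA
    C ↦ BAD
    D ↦ B

A->CDA, B->ADA, C->BAD, D->B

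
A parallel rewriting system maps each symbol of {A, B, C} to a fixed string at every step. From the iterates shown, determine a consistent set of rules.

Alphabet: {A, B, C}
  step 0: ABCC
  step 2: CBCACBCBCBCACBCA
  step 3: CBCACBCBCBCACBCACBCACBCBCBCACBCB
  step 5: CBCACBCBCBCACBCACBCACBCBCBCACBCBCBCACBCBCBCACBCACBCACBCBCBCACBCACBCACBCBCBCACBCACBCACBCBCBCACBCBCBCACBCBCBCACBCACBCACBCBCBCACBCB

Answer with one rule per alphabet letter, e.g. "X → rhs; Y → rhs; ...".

A->CB, B->CA, C->CB

  step 2 ⇒ step 3: CBCACBCBCBCACBCA ⇒ CB·CA·CB·CB·CB·CA·CB·CA·CB·CA·CB·CB·CB·CA·CB·CB
    A ↦ CB
    B ↦ CA
    C ↦ CB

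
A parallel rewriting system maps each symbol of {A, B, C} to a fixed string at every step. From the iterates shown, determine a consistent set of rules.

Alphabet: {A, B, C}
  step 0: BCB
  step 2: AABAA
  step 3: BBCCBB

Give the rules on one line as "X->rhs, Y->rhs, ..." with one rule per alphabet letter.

A->B, B->CC, C->A

  step 2 ⇒ step 3: AABAA ⇒ B·B·CC·B·B
    A ↦ B
    B ↦ CC
    C ↦ A  (constrained at step 0)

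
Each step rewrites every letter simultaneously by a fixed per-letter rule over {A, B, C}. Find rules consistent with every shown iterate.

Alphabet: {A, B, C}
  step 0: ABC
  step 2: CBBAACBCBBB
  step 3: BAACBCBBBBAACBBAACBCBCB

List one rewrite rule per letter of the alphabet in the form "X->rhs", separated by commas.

  step 2 ⇒ step 3: CBBAACBCBBB ⇒ BAA·CB·CB·B·B·BAA·CB·BAA·CB·CB·CB
    A ↦ B
    B ↦ CB
    C ↦ BAA

A->B, B->CB, C->BAA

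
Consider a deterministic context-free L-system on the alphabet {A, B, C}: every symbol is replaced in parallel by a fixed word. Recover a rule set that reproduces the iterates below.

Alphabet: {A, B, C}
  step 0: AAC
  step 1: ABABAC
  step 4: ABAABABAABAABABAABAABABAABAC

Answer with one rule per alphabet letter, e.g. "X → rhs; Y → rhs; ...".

  step 0 ⇒ step 1: AAC ⇒ AB·AB·AC
    A ↦ AB
    C ↦ AC
    B ↦ A  (constrained at step 1)

A->AB, B->A, C->AC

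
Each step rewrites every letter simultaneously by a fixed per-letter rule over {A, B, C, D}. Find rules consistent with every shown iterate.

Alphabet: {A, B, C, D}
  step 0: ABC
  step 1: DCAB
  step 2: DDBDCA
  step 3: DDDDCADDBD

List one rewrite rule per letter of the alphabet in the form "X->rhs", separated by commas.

A->D, B->CA, C->B, D->DD

  step 2 ⇒ step 3: DDBDCA ⇒ DD·DD·CA·DD·B·D
    A ↦ D
    B ↦ CA
    C ↦ B
    D ↦ DD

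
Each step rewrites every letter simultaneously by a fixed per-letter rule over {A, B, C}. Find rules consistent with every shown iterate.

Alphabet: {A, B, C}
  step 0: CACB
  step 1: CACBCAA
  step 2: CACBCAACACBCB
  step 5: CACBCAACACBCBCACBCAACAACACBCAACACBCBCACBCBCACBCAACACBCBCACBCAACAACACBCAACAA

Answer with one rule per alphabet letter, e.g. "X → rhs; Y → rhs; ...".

A->CB, B->A, C->CA

  step 1 ⇒ step 2: CACBCAA ⇒ CA·CB·CA·A·CA·CB·CB
    A ↦ CB
    B ↦ A
    C ↦ CA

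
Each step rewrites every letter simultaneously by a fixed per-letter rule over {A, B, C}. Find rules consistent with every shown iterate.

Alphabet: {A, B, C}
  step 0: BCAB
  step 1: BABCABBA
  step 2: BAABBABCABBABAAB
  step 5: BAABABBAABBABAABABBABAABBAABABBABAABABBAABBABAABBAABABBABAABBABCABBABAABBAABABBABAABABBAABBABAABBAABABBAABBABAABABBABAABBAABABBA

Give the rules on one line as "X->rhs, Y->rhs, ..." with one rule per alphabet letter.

A->AB, B->BA, C->BC

  step 1 ⇒ step 2: BABCABBA ⇒ BA·AB·BA·BC·AB·BA·BA·AB
    A ↦ AB
    B ↦ BA
    C ↦ BC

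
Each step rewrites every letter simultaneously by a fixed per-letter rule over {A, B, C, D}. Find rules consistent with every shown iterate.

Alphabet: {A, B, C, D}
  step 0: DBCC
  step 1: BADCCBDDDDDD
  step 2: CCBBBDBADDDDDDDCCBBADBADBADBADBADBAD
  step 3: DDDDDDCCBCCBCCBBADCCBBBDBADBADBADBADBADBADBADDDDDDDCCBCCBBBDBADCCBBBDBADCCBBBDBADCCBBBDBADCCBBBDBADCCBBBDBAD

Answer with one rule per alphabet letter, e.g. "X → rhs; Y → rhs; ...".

A->BBD, B->CCB, C->DDD, D->BAD

  step 2 ⇒ step 3: CCBBBDBADDDDDDDCCBBADBADBADBADBADBAD ⇒ DDD·DDD·CCB·CCB·CCB·BAD·CCB·BBD·BAD·BAD·BAD·BAD·BAD·BAD·BAD·DDD·DDD·CCB·CCB·BBD·BAD·CCB·BBD·BAD·CCB·BBD·BAD·CCB·BBD·BAD·CCB·BBD·BAD·CCB·BBD·BAD
    A ↦ BBD
    B ↦ CCB
    C ↦ DDD
    D ↦ BAD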